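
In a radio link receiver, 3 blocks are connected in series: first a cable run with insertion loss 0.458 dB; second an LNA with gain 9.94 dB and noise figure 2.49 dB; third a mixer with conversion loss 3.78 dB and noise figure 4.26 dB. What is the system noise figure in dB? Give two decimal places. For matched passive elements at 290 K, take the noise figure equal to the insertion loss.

3.34 dB

Convert to linear (a loss of L dB is a gain of −L dB): F_i = 10^(NF_i/10), G_i = 10^(G_i,dB/10)
  Stage 1: F_1 = 10^(0.458/10) = 1.111, G_1 = 10^(−0.458/10) = 0.8999
  Stage 2: F_2 = 10^(2.49/10) = 1.774, G_2 = 10^(9.94/10) = 9.863
  Stage 3: F_3 = 10^(4.26/10) = 2.667, G_3 = 10^(−3.78/10) = 0.4188
Friis cascade:
  F = 1.111 + (1.774 − 1)/0.8999 + (2.667 − 1)/8.876 = 2.159
NF = 10 log₁₀(2.159) = 3.34 dB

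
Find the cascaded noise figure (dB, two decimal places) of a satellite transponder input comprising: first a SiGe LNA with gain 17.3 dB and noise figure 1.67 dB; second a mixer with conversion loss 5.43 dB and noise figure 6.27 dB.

Convert to linear (a loss of L dB is a gain of −L dB): F_i = 10^(NF_i/10), G_i = 10^(G_i,dB/10)
  Stage 1: F_1 = 10^(1.67/10) = 1.469, G_1 = 10^(17.3/10) = 53.70
  Stage 2: F_2 = 10^(6.27/10) = 4.236, G_2 = 10^(−5.43/10) = 0.2864
Friis cascade:
  F = 1.469 + (4.236 − 1)/53.70 = 1.529
NF = 10 log₁₀(1.529) = 1.84 dB

1.84 dB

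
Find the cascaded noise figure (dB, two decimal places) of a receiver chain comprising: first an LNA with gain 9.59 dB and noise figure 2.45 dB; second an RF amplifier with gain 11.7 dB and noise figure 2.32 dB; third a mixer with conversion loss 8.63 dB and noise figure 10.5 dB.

2.81 dB

Convert to linear (a loss of L dB is a gain of −L dB): F_i = 10^(NF_i/10), G_i = 10^(G_i,dB/10)
  Stage 1: F_1 = 10^(2.45/10) = 1.758, G_1 = 10^(9.59/10) = 9.099
  Stage 2: F_2 = 10^(2.32/10) = 1.706, G_2 = 10^(11.7/10) = 14.79
  Stage 3: F_3 = 10^(10.5/10) = 11.22, G_3 = 10^(−8.63/10) = 0.1371
Friis cascade:
  F = 1.758 + (1.706 − 1)/9.099 + (11.22 − 1)/134.6 = 1.911
NF = 10 log₁₀(1.911) = 2.81 dB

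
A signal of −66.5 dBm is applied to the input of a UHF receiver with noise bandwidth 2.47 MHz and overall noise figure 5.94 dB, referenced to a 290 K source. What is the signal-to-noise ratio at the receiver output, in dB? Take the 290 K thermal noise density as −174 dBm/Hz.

Noise floor: N = −174 + 10 log₁₀(B) + NF
10 log₁₀(2.47×10⁶) = 63.93 dB
N = −174 + 63.93 + 5.94 = −104.13 dBm
SNR = P_sig − N = −66.5 − (−104.13) = 37.63 dB → 37.6 dB

37.6 dB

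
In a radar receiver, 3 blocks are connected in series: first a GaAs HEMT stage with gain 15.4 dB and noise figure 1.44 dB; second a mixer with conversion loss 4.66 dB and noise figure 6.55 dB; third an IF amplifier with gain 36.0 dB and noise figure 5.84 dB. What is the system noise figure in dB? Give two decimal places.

2.39 dB

Convert to linear (a loss of L dB is a gain of −L dB): F_i = 10^(NF_i/10), G_i = 10^(G_i,dB/10)
  Stage 1: F_1 = 10^(1.44/10) = 1.393, G_1 = 10^(15.4/10) = 34.67
  Stage 2: F_2 = 10^(6.55/10) = 4.519, G_2 = 10^(−4.66/10) = 0.3420
  Stage 3: F_3 = 10^(5.84/10) = 3.837, G_3 = 10^(36.0/10) = 3981
Friis cascade:
  F = 1.393 + (4.519 − 1)/34.67 + (3.837 − 1)/11.86 = 1.734
NF = 10 log₁₀(1.734) = 2.39 dB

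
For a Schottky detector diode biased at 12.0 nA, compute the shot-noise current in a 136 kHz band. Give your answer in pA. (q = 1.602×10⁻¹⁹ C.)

22.9 pA

I_n = √(2qI·B)
2qI·B = 2 × 1.602×10⁻¹⁹ × 1.20×10⁻⁸ × 1.36×10⁵ = 5.23×10⁻²² A²
I_n = √(5.23×10⁻²²) = 2.29×10⁻¹¹ A = 22.9 pA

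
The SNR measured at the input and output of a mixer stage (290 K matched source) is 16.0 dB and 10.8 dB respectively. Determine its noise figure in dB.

5.2 dB

NF (dB) = SNR_in(dB) − SNR_out(dB) when the source is at T₀
NF = 16.0 − 10.8 = 5.2 dB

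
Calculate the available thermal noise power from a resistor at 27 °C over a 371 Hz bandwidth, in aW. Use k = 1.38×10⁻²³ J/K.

T = 27 °C + 273.15 = 300.15 K
P_n = kTB = 1.38×10⁻²³ × 300.15 × 3.71×10² = 1.54×10⁻¹⁸ W = 1.54 aW

1.54 aW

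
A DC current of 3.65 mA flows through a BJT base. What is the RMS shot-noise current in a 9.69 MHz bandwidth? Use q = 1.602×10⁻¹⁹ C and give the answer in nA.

106 nA

I_n = √(2qI·B)
2qI·B = 2 × 1.602×10⁻¹⁹ × 3.65×10⁻³ × 9.69×10⁶ = 1.13×10⁻¹⁴ A²
I_n = √(1.13×10⁻¹⁴) = 1.06×10⁻⁷ A = 106 nA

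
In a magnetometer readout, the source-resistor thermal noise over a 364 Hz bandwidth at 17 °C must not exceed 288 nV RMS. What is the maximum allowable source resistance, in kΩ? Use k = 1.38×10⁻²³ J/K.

14.2 kΩ

T = 17 °C + 273.15 = 290.15 K
Johnson–Nyquist: V_n = √(4kTRB) ⇒ R = V_n² / (4kTB)
4kTB = 4 × 1.38×10⁻²³ × 290.15 × 3.64×10² = 5.83×10⁻¹⁸
R = (2.88×10⁻⁷)² / 5.83×10⁻¹⁸ = 1.42×10⁴ Ω = 14.2 kΩ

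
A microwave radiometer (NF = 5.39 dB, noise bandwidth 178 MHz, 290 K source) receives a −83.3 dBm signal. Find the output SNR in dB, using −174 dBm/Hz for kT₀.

Noise floor: N = −174 + 10 log₁₀(B) + NF
10 log₁₀(1.78×10⁸) = 82.5 dB
N = −174 + 82.5 + 5.39 = −86.11 dBm
SNR = P_sig − N = −83.3 − (−86.11) = 2.81 dB → 2.8 dB

2.8 dB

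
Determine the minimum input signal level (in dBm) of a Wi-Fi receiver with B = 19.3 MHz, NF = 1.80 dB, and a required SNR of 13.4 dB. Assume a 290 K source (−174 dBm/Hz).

−85.9 dBm

Sensitivity = −174 + 10 log₁₀(B) + NF + SNR_min
= −174 + 72.86 + 1.80 + 13.4
= −85.94 dBm → −85.9 dBm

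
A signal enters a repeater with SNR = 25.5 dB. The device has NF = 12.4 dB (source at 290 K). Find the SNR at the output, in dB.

By definition F = SNR_in/SNR_out, so in dB: SNR_out = SNR_in − NF
SNR_out = 25.5 − 12.4 = 13.1 dB

13.1 dB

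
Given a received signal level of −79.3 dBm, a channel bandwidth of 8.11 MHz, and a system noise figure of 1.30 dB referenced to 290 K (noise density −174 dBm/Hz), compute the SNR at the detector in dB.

Noise floor: N = −174 + 10 log₁₀(B) + NF
10 log₁₀(8.11×10⁶) = 69.09 dB
N = −174 + 69.09 + 1.30 = −103.61 dBm
SNR = P_sig − N = −79.3 − (−103.61) = 24.31 dB → 24.3 dB

24.3 dB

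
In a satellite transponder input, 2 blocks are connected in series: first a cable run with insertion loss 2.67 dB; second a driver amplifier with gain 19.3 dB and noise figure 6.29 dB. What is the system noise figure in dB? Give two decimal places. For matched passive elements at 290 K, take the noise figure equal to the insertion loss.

Convert to linear (a loss of L dB is a gain of −L dB): F_i = 10^(NF_i/10), G_i = 10^(G_i,dB/10)
  Stage 1: F_1 = 10^(2.67/10) = 1.849, G_1 = 10^(−2.67/10) = 0.5408
  Stage 2: F_2 = 10^(6.29/10) = 4.256, G_2 = 10^(19.3/10) = 85.11
Friis cascade:
  F = 1.849 + (4.256 − 1)/0.5408 = 7.870
NF = 10 log₁₀(7.870) = 8.96 dB

8.96 dB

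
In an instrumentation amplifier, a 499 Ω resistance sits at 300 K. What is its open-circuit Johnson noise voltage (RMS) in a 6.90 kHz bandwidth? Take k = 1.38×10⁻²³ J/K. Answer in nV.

V_n = √(4kTRB)
4kTRB = 4 × 1.38×10⁻²³ × 300 × 4.99×10² × 6.90×10³ = 5.70×10⁻¹⁴ V²
V_n = √(5.70×10⁻¹⁴) = 2.39×10⁻⁷ V = 239 nV

239 nV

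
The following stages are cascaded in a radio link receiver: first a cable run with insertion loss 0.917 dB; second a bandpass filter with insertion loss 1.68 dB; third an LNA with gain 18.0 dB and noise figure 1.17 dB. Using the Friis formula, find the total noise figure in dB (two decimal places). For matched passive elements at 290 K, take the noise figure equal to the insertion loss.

Convert to linear (a loss of L dB is a gain of −L dB): F_i = 10^(NF_i/10), G_i = 10^(G_i,dB/10)
  Stage 1: F_1 = 10^(0.917/10) = 1.235, G_1 = 10^(−0.917/10) = 0.8097
  Stage 2: F_2 = 10^(1.68/10) = 1.472, G_2 = 10^(−1.68/10) = 0.6792
  Stage 3: F_3 = 10^(1.17/10) = 1.309, G_3 = 10^(18.0/10) = 63.10
Friis cascade:
  F = 1.235 + (1.472 − 1)/0.8097 + (1.309 − 1)/0.5499 = 2.381
NF = 10 log₁₀(2.381) = 3.77 dB

3.77 dB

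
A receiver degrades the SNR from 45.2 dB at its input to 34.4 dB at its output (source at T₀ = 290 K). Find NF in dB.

NF (dB) = SNR_in(dB) − SNR_out(dB) when the source is at T₀
NF = 45.2 − 34.4 = 10.8 dB

10.8 dB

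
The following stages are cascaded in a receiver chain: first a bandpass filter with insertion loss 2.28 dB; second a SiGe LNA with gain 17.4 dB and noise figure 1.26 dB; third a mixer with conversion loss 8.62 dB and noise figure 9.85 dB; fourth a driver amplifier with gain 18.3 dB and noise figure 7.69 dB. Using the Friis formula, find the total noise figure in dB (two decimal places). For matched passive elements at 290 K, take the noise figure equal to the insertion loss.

Convert to linear (a loss of L dB is a gain of −L dB): F_i = 10^(NF_i/10), G_i = 10^(G_i,dB/10)
  Stage 1: F_1 = 10^(2.28/10) = 1.690, G_1 = 10^(−2.28/10) = 0.5916
  Stage 2: F_2 = 10^(1.26/10) = 1.337, G_2 = 10^(17.4/10) = 54.95
  Stage 3: F_3 = 10^(9.85/10) = 9.661, G_3 = 10^(−8.62/10) = 0.1374
  Stage 4: F_4 = 10^(7.69/10) = 5.875, G_4 = 10^(18.3/10) = 67.61
Friis cascade:
  F = 1.690 + (1.337 − 1)/0.5916 + (9.661 − 1)/32.51 + (5.875 − 1)/4.467 = 3.617
NF = 10 log₁₀(3.617) = 5.58 dB

5.58 dB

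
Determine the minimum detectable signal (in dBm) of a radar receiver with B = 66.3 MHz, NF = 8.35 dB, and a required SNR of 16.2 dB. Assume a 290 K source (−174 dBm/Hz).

Sensitivity = −174 + 10 log₁₀(B) + NF + SNR_min
= −174 + 78.22 + 8.35 + 16.2
= −71.23 dBm → −71.2 dBm

−71.2 dBm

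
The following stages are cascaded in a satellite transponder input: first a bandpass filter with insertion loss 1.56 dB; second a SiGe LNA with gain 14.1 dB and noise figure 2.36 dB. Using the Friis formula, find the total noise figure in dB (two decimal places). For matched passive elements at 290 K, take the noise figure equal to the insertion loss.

3.92 dB

Convert to linear (a loss of L dB is a gain of −L dB): F_i = 10^(NF_i/10), G_i = 10^(G_i,dB/10)
  Stage 1: F_1 = 10^(1.56/10) = 1.432, G_1 = 10^(−1.56/10) = 0.6982
  Stage 2: F_2 = 10^(2.36/10) = 1.722, G_2 = 10^(14.1/10) = 25.70
Friis cascade:
  F = 1.432 + (1.722 − 1)/0.6982 = 2.466
NF = 10 log₁₀(2.466) = 3.92 dB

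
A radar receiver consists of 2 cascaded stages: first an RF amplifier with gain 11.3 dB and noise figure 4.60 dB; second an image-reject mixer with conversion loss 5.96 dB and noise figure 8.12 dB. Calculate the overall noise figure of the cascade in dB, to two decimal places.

Convert to linear (a loss of L dB is a gain of −L dB): F_i = 10^(NF_i/10), G_i = 10^(G_i,dB/10)
  Stage 1: F_1 = 10^(4.60/10) = 2.884, G_1 = 10^(11.3/10) = 13.49
  Stage 2: F_2 = 10^(8.12/10) = 6.486, G_2 = 10^(−5.96/10) = 0.2535
Friis cascade:
  F = 2.884 + (6.486 − 1)/13.49 = 3.291
NF = 10 log₁₀(3.291) = 5.17 dB

5.17 dB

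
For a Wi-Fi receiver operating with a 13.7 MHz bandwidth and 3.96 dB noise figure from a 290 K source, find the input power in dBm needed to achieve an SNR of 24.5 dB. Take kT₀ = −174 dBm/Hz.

Sensitivity = −174 + 10 log₁₀(B) + NF + SNR_min
= −174 + 71.37 + 3.96 + 24.5
= −74.17 dBm → −74.2 dBm

−74.2 dBm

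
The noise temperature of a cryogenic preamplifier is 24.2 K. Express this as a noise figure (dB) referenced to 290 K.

0.348 dB

F = 1 + T_e/T₀ = 1 + 24.2/290 = 1.08345
NF = 10 log₁₀(1.08345) = 0.348 dB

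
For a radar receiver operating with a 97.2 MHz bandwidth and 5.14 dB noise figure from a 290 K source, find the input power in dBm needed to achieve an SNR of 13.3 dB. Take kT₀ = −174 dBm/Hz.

−75.7 dBm

Sensitivity = −174 + 10 log₁₀(B) + NF + SNR_min
= −174 + 79.88 + 5.14 + 13.3
= −75.68 dBm → −75.7 dBm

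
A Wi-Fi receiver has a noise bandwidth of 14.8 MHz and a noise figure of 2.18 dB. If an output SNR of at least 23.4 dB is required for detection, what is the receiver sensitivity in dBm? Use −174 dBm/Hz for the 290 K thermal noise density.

Sensitivity = −174 + 10 log₁₀(B) + NF + SNR_min
= −174 + 71.7 + 2.18 + 23.4
= −76.72 dBm → −76.7 dBm

−76.7 dBm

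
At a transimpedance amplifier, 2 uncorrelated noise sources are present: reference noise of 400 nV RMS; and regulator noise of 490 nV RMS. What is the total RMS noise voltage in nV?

Uncorrelated sources add in power (mean-square): V_tot = √(ΣV_i²)
V_tot = √[(4.00×10⁻⁷)² + (4.90×10⁻⁷)²] = 6.33×10⁻⁷ V = 633 nV

633 nV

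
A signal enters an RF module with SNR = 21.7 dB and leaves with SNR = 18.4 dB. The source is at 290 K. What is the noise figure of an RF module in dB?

NF (dB) = SNR_in(dB) − SNR_out(dB) when the source is at T₀
NF = 21.7 − 18.4 = 3.3 dB

3.3 dB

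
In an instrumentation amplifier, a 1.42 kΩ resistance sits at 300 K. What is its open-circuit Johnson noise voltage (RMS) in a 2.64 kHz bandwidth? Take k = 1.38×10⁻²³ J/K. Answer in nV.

V_n = √(4kTRB)
4kTRB = 4 × 1.38×10⁻²³ × 300 × 1.42×10³ × 2.64×10³ = 6.21×10⁻¹⁴ V²
V_n = √(6.21×10⁻¹⁴) = 2.49×10⁻⁷ V = 249 nV

249 nV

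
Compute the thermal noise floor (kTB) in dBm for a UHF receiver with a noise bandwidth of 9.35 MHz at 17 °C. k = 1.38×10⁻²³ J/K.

−104.3 dBm

T = 17 °C + 273.15 = 290.15 K
P_n = kTB = 1.38×10⁻²³ × 290.15 × 9.35×10⁶ = 3.74×10⁻¹⁴ W
In dBm: 10 log₁₀(3.74×10⁻¹⁴ / 10⁻³) = −104.3 dBm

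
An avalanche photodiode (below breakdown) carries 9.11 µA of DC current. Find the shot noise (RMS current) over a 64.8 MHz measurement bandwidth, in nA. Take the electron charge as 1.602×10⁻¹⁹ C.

I_n = √(2qI·B)
2qI·B = 2 × 1.602×10⁻¹⁹ × 9.11×10⁻⁶ × 6.48×10⁷ = 1.89×10⁻¹⁶ A²
I_n = √(1.89×10⁻¹⁶) = 1.38×10⁻⁸ A = 13.8 nA

13.8 nA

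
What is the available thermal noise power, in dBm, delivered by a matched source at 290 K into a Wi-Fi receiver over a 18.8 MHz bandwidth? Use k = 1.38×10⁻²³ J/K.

P_n = kTB = 1.38×10⁻²³ × 290 × 1.88×10⁷ = 7.52×10⁻¹⁴ W
In dBm: 10 log₁₀(7.52×10⁻¹⁴ / 10⁻³) = −101.2 dBm

−101.2 dBm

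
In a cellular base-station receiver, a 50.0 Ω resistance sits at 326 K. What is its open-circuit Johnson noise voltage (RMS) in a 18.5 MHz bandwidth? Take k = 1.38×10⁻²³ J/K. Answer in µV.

V_n = √(4kTRB)
4kTRB = 4 × 1.38×10⁻²³ × 326 × 5.00×10¹ × 1.85×10⁷ = 1.66×10⁻¹¹ V²
V_n = √(1.66×10⁻¹¹) = 4.08×10⁻⁶ V = 4.08 µV

4.08 µV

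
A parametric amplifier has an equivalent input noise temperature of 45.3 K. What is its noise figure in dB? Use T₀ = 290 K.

F = 1 + T_e/T₀ = 1 + 45.3/290 = 1.15621
NF = 10 log₁₀(1.15621) = 0.630 dB

0.630 dB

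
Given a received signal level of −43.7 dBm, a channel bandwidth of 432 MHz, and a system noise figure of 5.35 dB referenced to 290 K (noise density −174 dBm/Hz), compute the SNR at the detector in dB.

38.6 dB

Noise floor: N = −174 + 10 log₁₀(B) + NF
10 log₁₀(4.32×10⁸) = 86.35 dB
N = −174 + 86.35 + 5.35 = −82.30 dBm
SNR = P_sig − N = −43.7 − (−82.30) = 38.60 dB → 38.6 dB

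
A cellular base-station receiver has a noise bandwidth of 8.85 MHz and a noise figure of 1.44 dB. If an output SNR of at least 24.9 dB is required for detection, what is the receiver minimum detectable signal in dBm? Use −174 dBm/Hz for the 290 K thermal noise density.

Sensitivity = −174 + 10 log₁₀(B) + NF + SNR_min
= −174 + 69.47 + 1.44 + 24.9
= −78.19 dBm → −78.2 dBm

−78.2 dBm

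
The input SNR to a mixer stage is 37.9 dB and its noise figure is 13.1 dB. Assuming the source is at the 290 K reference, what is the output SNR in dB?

24.8 dB

By definition F = SNR_in/SNR_out, so in dB: SNR_out = SNR_in − NF
SNR_out = 37.9 − 13.1 = 24.8 dB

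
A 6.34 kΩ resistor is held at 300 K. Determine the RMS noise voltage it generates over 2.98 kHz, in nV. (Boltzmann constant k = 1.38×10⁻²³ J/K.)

559 nV

V_n = √(4kTRB)
4kTRB = 4 × 1.38×10⁻²³ × 300 × 6.34×10³ × 2.98×10³ = 3.13×10⁻¹³ V²
V_n = √(3.13×10⁻¹³) = 5.59×10⁻⁷ V = 559 nV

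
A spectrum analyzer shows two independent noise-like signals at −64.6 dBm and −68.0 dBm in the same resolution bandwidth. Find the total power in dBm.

Convert to linear, add, convert back:
P₁ = 3.47×10⁻¹⁰ W, P₂ = 1.58×10⁻¹⁰ W
P_tot = 5.05×10⁻¹⁰ W → 10 log₁₀(P_tot / 10⁻³) = −63.0 dBm

−63.0 dBm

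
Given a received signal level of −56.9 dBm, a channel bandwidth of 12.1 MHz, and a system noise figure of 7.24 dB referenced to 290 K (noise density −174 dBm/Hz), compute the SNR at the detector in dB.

Noise floor: N = −174 + 10 log₁₀(B) + NF
10 log₁₀(1.21×10⁷) = 70.83 dB
N = −174 + 70.83 + 7.24 = −95.93 dBm
SNR = P_sig − N = −56.9 − (−95.93) = 39.03 dB → 39.0 dB

39.0 dB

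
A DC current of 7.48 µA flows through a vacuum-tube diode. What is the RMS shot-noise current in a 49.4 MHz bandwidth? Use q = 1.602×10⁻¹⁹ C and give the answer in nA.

10.9 nA

I_n = √(2qI·B)
2qI·B = 2 × 1.602×10⁻¹⁹ × 7.48×10⁻⁶ × 4.94×10⁷ = 1.18×10⁻¹⁶ A²
I_n = √(1.18×10⁻¹⁶) = 1.09×10⁻⁸ A = 10.9 nA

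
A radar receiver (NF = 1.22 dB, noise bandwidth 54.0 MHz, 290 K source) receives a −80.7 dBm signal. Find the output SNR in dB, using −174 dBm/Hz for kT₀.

Noise floor: N = −174 + 10 log₁₀(B) + NF
10 log₁₀(5.40×10⁷) = 77.32 dB
N = −174 + 77.32 + 1.22 = −95.46 dBm
SNR = P_sig − N = −80.7 − (−95.46) = 14.76 dB → 14.8 dB

14.8 dB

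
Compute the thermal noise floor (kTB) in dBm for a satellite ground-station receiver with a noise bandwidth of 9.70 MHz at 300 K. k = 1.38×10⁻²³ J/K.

−104.0 dBm

P_n = kTB = 1.38×10⁻²³ × 300 × 9.70×10⁶ = 4.02×10⁻¹⁴ W
In dBm: 10 log₁₀(4.02×10⁻¹⁴ / 10⁻³) = −104.0 dBm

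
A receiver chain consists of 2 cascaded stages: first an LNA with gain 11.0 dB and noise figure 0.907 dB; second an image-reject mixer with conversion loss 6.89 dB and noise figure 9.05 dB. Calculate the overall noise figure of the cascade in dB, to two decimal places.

2.53 dB

Convert to linear (a loss of L dB is a gain of −L dB): F_i = 10^(NF_i/10), G_i = 10^(G_i,dB/10)
  Stage 1: F_1 = 10^(0.907/10) = 1.232, G_1 = 10^(11.0/10) = 12.59
  Stage 2: F_2 = 10^(9.05/10) = 8.035, G_2 = 10^(−6.89/10) = 0.2046
Friis cascade:
  F = 1.232 + (8.035 − 1)/12.59 = 1.791
NF = 10 log₁₀(1.791) = 2.53 dB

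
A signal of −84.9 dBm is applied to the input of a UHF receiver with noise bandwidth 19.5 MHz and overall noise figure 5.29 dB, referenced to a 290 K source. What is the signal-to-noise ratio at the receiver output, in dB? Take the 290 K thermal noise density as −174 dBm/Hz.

10.9 dB

Noise floor: N = −174 + 10 log₁₀(B) + NF
10 log₁₀(1.95×10⁷) = 72.9 dB
N = −174 + 72.9 + 5.29 = −95.81 dBm
SNR = P_sig − N = −84.9 − (−95.81) = 10.91 dB → 10.9 dB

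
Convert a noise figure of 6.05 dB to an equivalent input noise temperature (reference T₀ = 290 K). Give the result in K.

F = 10^(6.05/10) = 4.02717
T_e = (F − 1)·T₀ = (4.02717 − 1) × 290 = 878 K

878 K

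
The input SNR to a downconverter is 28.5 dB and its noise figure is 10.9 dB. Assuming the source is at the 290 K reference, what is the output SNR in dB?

17.6 dB

By definition F = SNR_in/SNR_out, so in dB: SNR_out = SNR_in − NF
SNR_out = 28.5 − 10.9 = 17.6 dB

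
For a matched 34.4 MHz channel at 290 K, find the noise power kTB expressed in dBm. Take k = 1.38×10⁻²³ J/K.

−98.6 dBm

P_n = kTB = 1.38×10⁻²³ × 290 × 3.44×10⁷ = 1.38×10⁻¹³ W
In dBm: 10 log₁₀(1.38×10⁻¹³ / 10⁻³) = −98.6 dBm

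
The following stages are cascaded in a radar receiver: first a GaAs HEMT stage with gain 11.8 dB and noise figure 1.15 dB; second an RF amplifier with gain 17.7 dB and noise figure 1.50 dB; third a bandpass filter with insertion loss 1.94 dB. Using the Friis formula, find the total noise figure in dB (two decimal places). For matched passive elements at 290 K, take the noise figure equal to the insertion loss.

Convert to linear (a loss of L dB is a gain of −L dB): F_i = 10^(NF_i/10), G_i = 10^(G_i,dB/10)
  Stage 1: F_1 = 10^(1.15/10) = 1.303, G_1 = 10^(11.8/10) = 15.14
  Stage 2: F_2 = 10^(1.50/10) = 1.413, G_2 = 10^(17.7/10) = 58.88
  Stage 3: F_3 = 10^(1.94/10) = 1.563, G_3 = 10^(−1.94/10) = 0.6397
Friis cascade:
  F = 1.303 + (1.413 − 1)/15.14 + (1.563 − 1)/891.3 = 1.331
NF = 10 log₁₀(1.331) = 1.24 dB

1.24 dB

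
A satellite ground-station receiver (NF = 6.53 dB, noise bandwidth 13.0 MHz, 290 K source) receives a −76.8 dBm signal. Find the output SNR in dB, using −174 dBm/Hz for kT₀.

19.5 dB

Noise floor: N = −174 + 10 log₁₀(B) + NF
10 log₁₀(1.30×10⁷) = 71.14 dB
N = −174 + 71.14 + 6.53 = −96.33 dBm
SNR = P_sig − N = −76.8 − (−96.33) = 19.53 dB → 19.5 dB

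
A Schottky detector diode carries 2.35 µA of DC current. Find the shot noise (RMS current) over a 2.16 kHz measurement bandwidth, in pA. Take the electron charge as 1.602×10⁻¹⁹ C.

I_n = √(2qI·B)
2qI·B = 2 × 1.602×10⁻¹⁹ × 2.35×10⁻⁶ × 2.16×10³ = 1.63×10⁻²¹ A²
I_n = √(1.63×10⁻²¹) = 4.03×10⁻¹¹ A = 40.3 pA

40.3 pA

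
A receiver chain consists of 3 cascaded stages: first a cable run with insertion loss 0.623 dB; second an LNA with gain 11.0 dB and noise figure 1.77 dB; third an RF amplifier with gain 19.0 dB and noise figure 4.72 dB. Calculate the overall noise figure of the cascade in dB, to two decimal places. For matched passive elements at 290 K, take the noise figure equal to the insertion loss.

Convert to linear (a loss of L dB is a gain of −L dB): F_i = 10^(NF_i/10), G_i = 10^(G_i,dB/10)
  Stage 1: F_1 = 10^(0.623/10) = 1.154, G_1 = 10^(−0.623/10) = 0.8664
  Stage 2: F_2 = 10^(1.77/10) = 1.503, G_2 = 10^(11.0/10) = 12.59
  Stage 3: F_3 = 10^(4.72/10) = 2.965, G_3 = 10^(19.0/10) = 79.43
Friis cascade:
  F = 1.154 + (1.503 − 1)/0.8664 + (2.965 − 1)/10.91 = 1.915
NF = 10 log₁₀(1.915) = 2.82 dB

2.82 dB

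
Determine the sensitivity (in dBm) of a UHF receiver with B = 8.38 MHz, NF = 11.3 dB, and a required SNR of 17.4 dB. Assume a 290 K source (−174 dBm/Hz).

Sensitivity = −174 + 10 log₁₀(B) + NF + SNR_min
= −174 + 69.23 + 11.3 + 17.4
= −76.07 dBm → −76.1 dBm

−76.1 dBm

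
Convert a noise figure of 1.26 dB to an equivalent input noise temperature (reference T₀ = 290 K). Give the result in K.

97.6 K

F = 10^(1.26/10) = 1.3366
T_e = (F − 1)·T₀ = (1.3366 − 1) × 290 = 97.6 K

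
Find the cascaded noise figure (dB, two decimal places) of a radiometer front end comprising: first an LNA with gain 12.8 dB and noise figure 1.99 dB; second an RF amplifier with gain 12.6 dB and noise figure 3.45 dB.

2.16 dB

Convert to linear (a loss of L dB is a gain of −L dB): F_i = 10^(NF_i/10), G_i = 10^(G_i,dB/10)
  Stage 1: F_1 = 10^(1.99/10) = 1.581, G_1 = 10^(12.8/10) = 19.05
  Stage 2: F_2 = 10^(3.45/10) = 2.213, G_2 = 10^(12.6/10) = 18.20
Friis cascade:
  F = 1.581 + (2.213 − 1)/19.05 = 1.645
NF = 10 log₁₀(1.645) = 2.16 dB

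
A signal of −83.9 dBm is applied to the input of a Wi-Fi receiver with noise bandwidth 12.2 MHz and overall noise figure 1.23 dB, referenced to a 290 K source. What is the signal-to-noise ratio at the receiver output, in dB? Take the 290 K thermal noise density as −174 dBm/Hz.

18.0 dB

Noise floor: N = −174 + 10 log₁₀(B) + NF
10 log₁₀(1.22×10⁷) = 70.86 dB
N = −174 + 70.86 + 1.23 = −101.91 dBm
SNR = P_sig − N = −83.9 − (−101.91) = 18.01 dB → 18.0 dB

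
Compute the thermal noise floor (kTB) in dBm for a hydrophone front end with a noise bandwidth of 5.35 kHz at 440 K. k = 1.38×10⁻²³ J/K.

−134.9 dBm

P_n = kTB = 1.38×10⁻²³ × 440 × 5.35×10³ = 3.25×10⁻¹⁷ W
In dBm: 10 log₁₀(3.25×10⁻¹⁷ / 10⁻³) = −134.9 dBm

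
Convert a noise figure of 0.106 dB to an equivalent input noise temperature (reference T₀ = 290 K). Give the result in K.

7.17 K

F = 10^(0.106/10) = 1.02471
T_e = (F − 1)·T₀ = (1.02471 − 1) × 290 = 7.17 K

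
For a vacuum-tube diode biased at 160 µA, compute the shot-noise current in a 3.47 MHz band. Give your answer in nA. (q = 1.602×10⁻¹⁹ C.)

I_n = √(2qI·B)
2qI·B = 2 × 1.602×10⁻¹⁹ × 1.60×10⁻⁴ × 3.47×10⁶ = 1.78×10⁻¹⁶ A²
I_n = √(1.78×10⁻¹⁶) = 1.33×10⁻⁸ A = 13.3 nA

13.3 nA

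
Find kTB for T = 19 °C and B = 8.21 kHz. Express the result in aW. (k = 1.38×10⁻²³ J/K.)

33.1 aW

T = 19 °C + 273.15 = 292.15 K
P_n = kTB = 1.38×10⁻²³ × 292.15 × 8.21×10³ = 3.31×10⁻¹⁷ W = 33.1 aW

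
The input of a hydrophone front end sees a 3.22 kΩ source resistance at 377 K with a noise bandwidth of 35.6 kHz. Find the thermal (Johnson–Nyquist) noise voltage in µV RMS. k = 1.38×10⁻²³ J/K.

1.54 µV

V_n = √(4kTRB)
4kTRB = 4 × 1.38×10⁻²³ × 377 × 3.22×10³ × 3.56×10⁴ = 2.39×10⁻¹² V²
V_n = √(2.39×10⁻¹²) = 1.54×10⁻⁶ V = 1.54 µV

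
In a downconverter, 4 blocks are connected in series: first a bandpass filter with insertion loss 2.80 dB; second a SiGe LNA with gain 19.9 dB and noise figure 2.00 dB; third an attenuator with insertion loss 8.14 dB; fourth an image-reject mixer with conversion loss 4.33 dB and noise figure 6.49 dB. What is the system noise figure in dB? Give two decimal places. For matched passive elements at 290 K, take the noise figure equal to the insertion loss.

Convert to linear (a loss of L dB is a gain of −L dB): F_i = 10^(NF_i/10), G_i = 10^(G_i,dB/10)
  Stage 1: F_1 = 10^(2.80/10) = 1.905, G_1 = 10^(−2.80/10) = 0.5248
  Stage 2: F_2 = 10^(2.00/10) = 1.585, G_2 = 10^(19.9/10) = 97.72
  Stage 3: F_3 = 10^(8.14/10) = 6.516, G_3 = 10^(−8.14/10) = 0.1535
  Stage 4: F_4 = 10^(6.49/10) = 4.457, G_4 = 10^(−4.33/10) = 0.3690
Friis cascade:
  F = 1.905 + (1.585 − 1)/0.5248 + (6.516 − 1)/51.29 + (4.457 − 1)/7.870 = 3.567
NF = 10 log₁₀(3.567) = 5.52 dB

5.52 dB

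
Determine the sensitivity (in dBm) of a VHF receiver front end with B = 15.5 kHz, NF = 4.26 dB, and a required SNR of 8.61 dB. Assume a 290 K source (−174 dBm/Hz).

−119.2 dBm

Sensitivity = −174 + 10 log₁₀(B) + NF + SNR_min
= −174 + 41.9 + 4.26 + 8.61
= −119.23 dBm → −119.2 dBm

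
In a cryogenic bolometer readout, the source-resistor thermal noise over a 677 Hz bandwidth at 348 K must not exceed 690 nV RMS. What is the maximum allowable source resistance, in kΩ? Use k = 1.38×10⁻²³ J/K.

Johnson–Nyquist: V_n = √(4kTRB) ⇒ R = V_n² / (4kTB)
4kTB = 4 × 1.38×10⁻²³ × 348 × 6.77×10² = 1.30×10⁻¹⁷
R = (6.90×10⁻⁷)² / 1.30×10⁻¹⁷ = 3.66×10⁴ Ω = 36.6 kΩ

36.6 kΩ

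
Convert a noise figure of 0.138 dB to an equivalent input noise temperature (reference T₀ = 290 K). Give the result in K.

F = 10^(0.138/10) = 1.03229
T_e = (F − 1)·T₀ = (1.03229 − 1) × 290 = 9.36 K

9.36 K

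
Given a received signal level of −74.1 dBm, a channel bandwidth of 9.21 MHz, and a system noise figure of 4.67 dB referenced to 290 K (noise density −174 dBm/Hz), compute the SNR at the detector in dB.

Noise floor: N = −174 + 10 log₁₀(B) + NF
10 log₁₀(9.21×10⁶) = 69.64 dB
N = −174 + 69.64 + 4.67 = −99.69 dBm
SNR = P_sig − N = −74.1 − (−99.69) = 25.59 dB → 25.6 dB

25.6 dB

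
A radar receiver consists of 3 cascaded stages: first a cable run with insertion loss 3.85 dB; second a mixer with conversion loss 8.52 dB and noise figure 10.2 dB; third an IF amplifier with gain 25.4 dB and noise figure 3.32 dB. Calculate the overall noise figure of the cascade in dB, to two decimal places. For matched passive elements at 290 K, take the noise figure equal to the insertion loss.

16.55 dB

Convert to linear (a loss of L dB is a gain of −L dB): F_i = 10^(NF_i/10), G_i = 10^(G_i,dB/10)
  Stage 1: F_1 = 10^(3.85/10) = 2.427, G_1 = 10^(−3.85/10) = 0.4121
  Stage 2: F_2 = 10^(10.2/10) = 10.47, G_2 = 10^(−8.52/10) = 0.1406
  Stage 3: F_3 = 10^(3.32/10) = 2.148, G_3 = 10^(25.4/10) = 346.7
Friis cascade:
  F = 2.427 + (10.47 − 1)/0.4121 + (2.148 − 1)/0.05794 = 45.22
NF = 10 log₁₀(45.22) = 16.55 dB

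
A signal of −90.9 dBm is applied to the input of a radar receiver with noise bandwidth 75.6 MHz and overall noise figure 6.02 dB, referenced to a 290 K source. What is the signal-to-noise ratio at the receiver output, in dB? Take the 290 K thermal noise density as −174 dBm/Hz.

−1.7 dB

Noise floor: N = −174 + 10 log₁₀(B) + NF
10 log₁₀(7.56×10⁷) = 78.79 dB
N = −174 + 78.79 + 6.02 = −89.19 dBm
SNR = P_sig − N = −90.9 − (−89.19) = −1.71 dB → −1.7 dB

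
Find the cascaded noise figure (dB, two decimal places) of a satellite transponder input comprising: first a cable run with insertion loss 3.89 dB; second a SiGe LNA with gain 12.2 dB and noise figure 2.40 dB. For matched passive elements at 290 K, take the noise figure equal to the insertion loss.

Convert to linear (a loss of L dB is a gain of −L dB): F_i = 10^(NF_i/10), G_i = 10^(G_i,dB/10)
  Stage 1: F_1 = 10^(3.89/10) = 2.449, G_1 = 10^(−3.89/10) = 0.4083
  Stage 2: F_2 = 10^(2.40/10) = 1.738, G_2 = 10^(12.2/10) = 16.60
Friis cascade:
  F = 2.449 + (1.738 − 1)/0.4083 = 4.256
NF = 10 log₁₀(4.256) = 6.29 dB

6.29 dB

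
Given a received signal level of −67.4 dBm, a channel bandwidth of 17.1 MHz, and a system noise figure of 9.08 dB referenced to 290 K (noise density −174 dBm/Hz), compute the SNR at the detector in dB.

25.2 dB

Noise floor: N = −174 + 10 log₁₀(B) + NF
10 log₁₀(1.71×10⁷) = 72.33 dB
N = −174 + 72.33 + 9.08 = −92.59 dBm
SNR = P_sig − N = −67.4 − (−92.59) = 25.19 dB → 25.2 dB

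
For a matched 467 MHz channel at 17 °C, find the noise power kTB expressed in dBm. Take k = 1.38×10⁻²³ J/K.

−87.3 dBm

T = 17 °C + 273.15 = 290.15 K
P_n = kTB = 1.38×10⁻²³ × 290.15 × 4.67×10⁸ = 1.87×10⁻¹² W
In dBm: 10 log₁₀(1.87×10⁻¹² / 10⁻³) = −87.3 dBm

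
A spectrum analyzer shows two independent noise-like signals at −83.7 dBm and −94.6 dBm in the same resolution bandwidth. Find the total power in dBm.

−83.4 dBm

Convert to linear, add, convert back:
P₁ = 4.27×10⁻¹² W, P₂ = 3.47×10⁻¹³ W
P_tot = 4.61×10⁻¹² W → 10 log₁₀(P_tot / 10⁻³) = −83.4 dBm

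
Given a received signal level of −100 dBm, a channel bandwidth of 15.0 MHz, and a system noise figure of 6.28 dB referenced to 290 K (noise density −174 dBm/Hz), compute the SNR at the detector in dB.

−4.0 dB

Noise floor: N = −174 + 10 log₁₀(B) + NF
10 log₁₀(1.50×10⁷) = 71.76 dB
N = −174 + 71.76 + 6.28 = −95.96 dBm
SNR = P_sig − N = −100 − (−95.96) = −4.04 dB → −4.0 dB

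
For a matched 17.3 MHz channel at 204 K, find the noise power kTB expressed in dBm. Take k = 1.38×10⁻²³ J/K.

P_n = kTB = 1.38×10⁻²³ × 204 × 1.73×10⁷ = 4.87×10⁻¹⁴ W
In dBm: 10 log₁₀(4.87×10⁻¹⁴ / 10⁻³) = −103.1 dBm

−103.1 dBm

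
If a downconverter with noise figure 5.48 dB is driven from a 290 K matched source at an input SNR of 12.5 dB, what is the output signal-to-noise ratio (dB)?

By definition F = SNR_in/SNR_out, so in dB: SNR_out = SNR_in − NF
SNR_out = 12.5 − 5.48 = 7.02 dB

7.02 dB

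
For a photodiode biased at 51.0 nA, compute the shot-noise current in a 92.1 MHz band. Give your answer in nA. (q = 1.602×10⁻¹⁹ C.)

I_n = √(2qI·B)
2qI·B = 2 × 1.602×10⁻¹⁹ × 5.10×10⁻⁸ × 9.21×10⁷ = 1.50×10⁻¹⁸ A²
I_n = √(1.50×10⁻¹⁸) = 1.23×10⁻⁹ A = 1.23 nA

1.23 nA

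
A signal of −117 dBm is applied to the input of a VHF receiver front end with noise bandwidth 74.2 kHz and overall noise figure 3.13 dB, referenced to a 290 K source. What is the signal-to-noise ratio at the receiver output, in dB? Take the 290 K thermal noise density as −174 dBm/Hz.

5.2 dB

Noise floor: N = −174 + 10 log₁₀(B) + NF
10 log₁₀(7.42×10⁴) = 48.7 dB
N = −174 + 48.7 + 3.13 = −122.17 dBm
SNR = P_sig − N = −117 − (−122.17) = 5.17 dB → 5.2 dB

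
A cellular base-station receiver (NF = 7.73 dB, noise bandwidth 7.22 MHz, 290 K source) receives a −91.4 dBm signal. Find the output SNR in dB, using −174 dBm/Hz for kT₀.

Noise floor: N = −174 + 10 log₁₀(B) + NF
10 log₁₀(7.22×10⁶) = 68.59 dB
N = −174 + 68.59 + 7.73 = −97.68 dBm
SNR = P_sig − N = −91.4 − (−97.68) = 6.28 dB → 6.3 dB

6.3 dB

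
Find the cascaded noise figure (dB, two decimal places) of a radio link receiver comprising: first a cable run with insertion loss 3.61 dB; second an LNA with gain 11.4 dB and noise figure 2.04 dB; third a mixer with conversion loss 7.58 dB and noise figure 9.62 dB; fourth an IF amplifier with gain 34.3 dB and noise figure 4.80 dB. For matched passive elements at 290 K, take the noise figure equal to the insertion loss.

8.42 dB

Convert to linear (a loss of L dB is a gain of −L dB): F_i = 10^(NF_i/10), G_i = 10^(G_i,dB/10)
  Stage 1: F_1 = 10^(3.61/10) = 2.296, G_1 = 10^(−3.61/10) = 0.4355
  Stage 2: F_2 = 10^(2.04/10) = 1.600, G_2 = 10^(11.4/10) = 13.80
  Stage 3: F_3 = 10^(9.62/10) = 9.162, G_3 = 10^(−7.58/10) = 0.1746
  Stage 4: F_4 = 10^(4.80/10) = 3.020, G_4 = 10^(34.3/10) = 2692
Friis cascade:
  F = 2.296 + (1.600 − 1)/0.4355 + (9.162 − 1)/6.012 + (3.020 − 1)/1.050 = 6.955
NF = 10 log₁₀(6.955) = 8.42 dB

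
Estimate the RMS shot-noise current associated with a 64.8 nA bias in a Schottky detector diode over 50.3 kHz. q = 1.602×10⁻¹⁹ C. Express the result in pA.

32.3 pA

I_n = √(2qI·B)
2qI·B = 2 × 1.602×10⁻¹⁹ × 6.48×10⁻⁸ × 5.03×10⁴ = 1.04×10⁻²¹ A²
I_n = √(1.04×10⁻²¹) = 3.23×10⁻¹¹ A = 32.3 pA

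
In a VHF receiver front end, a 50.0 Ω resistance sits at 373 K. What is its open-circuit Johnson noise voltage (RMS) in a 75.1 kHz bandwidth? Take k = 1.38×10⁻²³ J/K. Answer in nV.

278 nV

V_n = √(4kTRB)
4kTRB = 4 × 1.38×10⁻²³ × 373 × 5.00×10¹ × 7.51×10⁴ = 7.73×10⁻¹⁴ V²
V_n = √(7.73×10⁻¹⁴) = 2.78×10⁻⁷ V = 278 nV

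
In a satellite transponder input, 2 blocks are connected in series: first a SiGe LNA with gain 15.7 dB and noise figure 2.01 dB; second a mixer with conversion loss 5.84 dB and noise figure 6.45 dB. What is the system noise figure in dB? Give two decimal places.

Convert to linear (a loss of L dB is a gain of −L dB): F_i = 10^(NF_i/10), G_i = 10^(G_i,dB/10)
  Stage 1: F_1 = 10^(2.01/10) = 1.589, G_1 = 10^(15.7/10) = 37.15
  Stage 2: F_2 = 10^(6.45/10) = 4.416, G_2 = 10^(−5.84/10) = 0.2606
Friis cascade:
  F = 1.589 + (4.416 − 1)/37.15 = 1.680
NF = 10 log₁₀(1.680) = 2.25 dB

2.25 dB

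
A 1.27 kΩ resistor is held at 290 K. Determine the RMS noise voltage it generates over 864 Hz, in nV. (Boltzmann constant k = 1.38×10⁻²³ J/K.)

133 nV

V_n = √(4kTRB)
4kTRB = 4 × 1.38×10⁻²³ × 290 × 1.27×10³ × 8.64×10² = 1.76×10⁻¹⁴ V²
V_n = √(1.76×10⁻¹⁴) = 1.33×10⁻⁷ V = 133 nV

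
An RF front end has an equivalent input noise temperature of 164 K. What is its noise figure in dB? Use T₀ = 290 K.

1.95 dB

F = 1 + T_e/T₀ = 1 + 164/290 = 1.56552
NF = 10 log₁₀(1.56552) = 1.95 dB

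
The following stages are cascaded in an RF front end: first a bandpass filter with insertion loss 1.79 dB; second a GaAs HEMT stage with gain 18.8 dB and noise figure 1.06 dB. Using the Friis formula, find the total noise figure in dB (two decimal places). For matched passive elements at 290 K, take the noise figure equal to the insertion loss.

Convert to linear (a loss of L dB is a gain of −L dB): F_i = 10^(NF_i/10), G_i = 10^(G_i,dB/10)
  Stage 1: F_1 = 10^(1.79/10) = 1.510, G_1 = 10^(−1.79/10) = 0.6622
  Stage 2: F_2 = 10^(1.06/10) = 1.276, G_2 = 10^(18.8/10) = 75.86
Friis cascade:
  F = 1.510 + (1.276 − 1)/0.6622 = 1.928
NF = 10 log₁₀(1.928) = 2.85 dB

2.85 dB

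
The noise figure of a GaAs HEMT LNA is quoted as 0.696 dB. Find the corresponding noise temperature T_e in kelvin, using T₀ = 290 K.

50.4 K

F = 10^(0.696/10) = 1.17382
T_e = (F − 1)·T₀ = (1.17382 − 1) × 290 = 50.4 K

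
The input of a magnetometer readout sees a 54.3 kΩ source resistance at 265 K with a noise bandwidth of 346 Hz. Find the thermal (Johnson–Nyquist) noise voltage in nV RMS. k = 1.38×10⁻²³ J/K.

V_n = √(4kTRB)
4kTRB = 4 × 1.38×10⁻²³ × 265 × 5.43×10⁴ × 3.46×10² = 2.75×10⁻¹³ V²
V_n = √(2.75×10⁻¹³) = 5.24×10⁻⁷ V = 524 nV

524 nV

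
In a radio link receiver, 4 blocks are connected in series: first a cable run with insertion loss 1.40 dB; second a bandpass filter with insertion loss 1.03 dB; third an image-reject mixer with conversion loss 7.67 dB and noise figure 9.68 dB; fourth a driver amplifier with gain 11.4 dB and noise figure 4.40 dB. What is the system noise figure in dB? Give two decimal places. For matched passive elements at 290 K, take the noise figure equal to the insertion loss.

15.34 dB

Convert to linear (a loss of L dB is a gain of −L dB): F_i = 10^(NF_i/10), G_i = 10^(G_i,dB/10)
  Stage 1: F_1 = 10^(1.40/10) = 1.380, G_1 = 10^(−1.40/10) = 0.7244
  Stage 2: F_2 = 10^(1.03/10) = 1.268, G_2 = 10^(−1.03/10) = 0.7889
  Stage 3: F_3 = 10^(9.68/10) = 9.290, G_3 = 10^(−7.67/10) = 0.1710
  Stage 4: F_4 = 10^(4.40/10) = 2.754, G_4 = 10^(11.4/10) = 13.80
Friis cascade:
  F = 1.380 + (1.268 − 1)/0.7244 + (9.290 − 1)/0.5715 + (2.754 − 1)/0.09772 = 34.21
NF = 10 log₁₀(34.21) = 15.34 dB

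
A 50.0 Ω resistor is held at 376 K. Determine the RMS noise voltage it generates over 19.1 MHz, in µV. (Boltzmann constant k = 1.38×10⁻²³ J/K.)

V_n = √(4kTRB)
4kTRB = 4 × 1.38×10⁻²³ × 376 × 5.00×10¹ × 1.91×10⁷ = 1.98×10⁻¹¹ V²
V_n = √(1.98×10⁻¹¹) = 4.45×10⁻⁶ V = 4.45 µV

4.45 µV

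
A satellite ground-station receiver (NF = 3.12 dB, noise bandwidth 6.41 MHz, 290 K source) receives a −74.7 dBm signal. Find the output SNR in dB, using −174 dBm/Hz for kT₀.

28.1 dB

Noise floor: N = −174 + 10 log₁₀(B) + NF
10 log₁₀(6.41×10⁶) = 68.07 dB
N = −174 + 68.07 + 3.12 = −102.81 dBm
SNR = P_sig − N = −74.7 − (−102.81) = 28.11 dB → 28.1 dB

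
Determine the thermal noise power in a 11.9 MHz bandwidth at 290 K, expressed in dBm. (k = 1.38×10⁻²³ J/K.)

P_n = kTB = 1.38×10⁻²³ × 290 × 1.19×10⁷ = 4.76×10⁻¹⁴ W
In dBm: 10 log₁₀(4.76×10⁻¹⁴ / 10⁻³) = −103.2 dBm

−103.2 dBm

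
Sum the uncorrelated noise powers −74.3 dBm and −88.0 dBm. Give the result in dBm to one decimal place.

Convert to linear, add, convert back:
P₁ = 3.72×10⁻¹¹ W, P₂ = 1.58×10⁻¹² W
P_tot = 3.87×10⁻¹¹ W → 10 log₁₀(P_tot / 10⁻³) = −74.1 dBm

−74.1 dBm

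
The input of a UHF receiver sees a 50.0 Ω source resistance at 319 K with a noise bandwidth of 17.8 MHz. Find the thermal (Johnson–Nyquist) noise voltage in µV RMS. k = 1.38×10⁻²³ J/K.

V_n = √(4kTRB)
4kTRB = 4 × 1.38×10⁻²³ × 319 × 5.00×10¹ × 1.78×10⁷ = 1.57×10⁻¹¹ V²
V_n = √(1.57×10⁻¹¹) = 3.96×10⁻⁶ V = 3.96 µV

3.96 µV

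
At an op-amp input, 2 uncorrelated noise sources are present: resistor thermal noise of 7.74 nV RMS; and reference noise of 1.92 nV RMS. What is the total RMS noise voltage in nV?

7.97 nV

Uncorrelated sources add in power (mean-square): V_tot = √(ΣV_i²)
V_tot = √[(7.74×10⁻⁹)² + (1.92×10⁻⁹)²] = 7.97×10⁻⁹ V = 7.97 nV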